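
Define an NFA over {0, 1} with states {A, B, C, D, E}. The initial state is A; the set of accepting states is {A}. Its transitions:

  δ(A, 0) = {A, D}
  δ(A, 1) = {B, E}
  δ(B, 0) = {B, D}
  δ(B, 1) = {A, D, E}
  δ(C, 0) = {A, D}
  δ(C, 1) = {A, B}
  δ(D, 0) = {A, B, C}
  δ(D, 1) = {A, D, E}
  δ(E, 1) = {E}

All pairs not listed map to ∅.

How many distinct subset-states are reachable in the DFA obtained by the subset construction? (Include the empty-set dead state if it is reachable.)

7

Start state of the DFA: {A}.
{A} --0--> {A, D}  [new]
{A} --1--> {B, E}  [new]
{A, D} --0--> {A, B, C, D}  [new]
{A, D} --1--> {A, B, D, E}  [new]
{B, E} --0--> {B, D}  [new]
{B, E} --1--> {A, D, E}  [new]
{A, B, C, D} --0--> {A, B, C, D}  [seen]
{A, B, C, D} --1--> {A, B, D, E}  [seen]
{A, B, D, E} --0--> {A, B, C, D}  [seen]
{A, B, D, E} --1--> {A, B, D, E}  [seen]
{B, D} --0--> {A, B, C, D}  [seen]
{B, D} --1--> {A, D, E}  [seen]
{A, D, E} --0--> {A, B, C, D}  [seen]
{A, D, E} --1--> {A, B, D, E}  [seen]
Reachable DFA states: {A}, {A, D}, {B, E}, {A, B, C, D}, {A, B, D, E}, {B, D}, {A, D, E}.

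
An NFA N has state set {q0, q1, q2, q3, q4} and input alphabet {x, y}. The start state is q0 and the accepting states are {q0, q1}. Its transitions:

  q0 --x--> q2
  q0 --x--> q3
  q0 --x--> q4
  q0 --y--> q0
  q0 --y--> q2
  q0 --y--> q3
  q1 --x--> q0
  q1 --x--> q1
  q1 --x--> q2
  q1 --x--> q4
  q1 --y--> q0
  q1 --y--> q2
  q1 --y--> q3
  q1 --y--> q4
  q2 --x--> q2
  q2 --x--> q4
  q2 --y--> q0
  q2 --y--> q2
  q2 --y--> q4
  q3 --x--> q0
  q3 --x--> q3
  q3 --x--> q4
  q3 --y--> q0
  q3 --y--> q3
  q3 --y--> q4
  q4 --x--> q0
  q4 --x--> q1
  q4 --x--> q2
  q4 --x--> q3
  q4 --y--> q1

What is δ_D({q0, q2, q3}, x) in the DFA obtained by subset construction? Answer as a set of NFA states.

δ(q0,x) = {q2, q3, q4}; δ(q2,x) = {q2, q4}; δ(q3,x) = {q0, q3, q4}.
Union: {q0, q2, q3, q4}.

{q0, q2, q3, q4}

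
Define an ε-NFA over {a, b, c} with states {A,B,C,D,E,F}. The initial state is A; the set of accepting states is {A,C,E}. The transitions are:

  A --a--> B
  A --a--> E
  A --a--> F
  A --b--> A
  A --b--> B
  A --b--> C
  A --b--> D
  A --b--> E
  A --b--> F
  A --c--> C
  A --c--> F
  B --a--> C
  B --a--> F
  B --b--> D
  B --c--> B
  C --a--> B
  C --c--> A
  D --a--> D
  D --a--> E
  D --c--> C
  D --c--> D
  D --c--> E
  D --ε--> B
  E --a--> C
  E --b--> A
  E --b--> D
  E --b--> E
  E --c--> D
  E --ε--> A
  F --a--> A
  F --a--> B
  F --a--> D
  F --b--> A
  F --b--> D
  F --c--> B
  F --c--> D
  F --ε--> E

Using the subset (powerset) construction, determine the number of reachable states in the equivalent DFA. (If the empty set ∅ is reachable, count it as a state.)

Start state of the DFA: {A} (ε-closure of the NFA start).
{A} --a--> {A,B,E,F}  [new]
{A} --b--> {A,B,C,D,E,F}  [new]
{A} --c--> {A,C,E,F}  [new]
{A,B,E,F} --a--> {A,B,C,D,E,F}  [seen]
{A,B,E,F} --b--> {A,B,C,D,E,F}  [seen]
{A,B,E,F} --c--> {A,B,C,D,E,F}  [seen]
{A,B,C,D,E,F} --a--> {A,B,C,D,E,F}  [seen]
{A,B,C,D,E,F} --b--> {A,B,C,D,E,F}  [seen]
{A,B,C,D,E,F} --c--> {A,B,C,D,E,F}  [seen]
{A,C,E,F} --a--> {A,B,C,D,E,F}  [seen]
{A,C,E,F} --b--> {A,B,C,D,E,F}  [seen]
{A,C,E,F} --c--> {A,B,C,D,E,F}  [seen]
Reachable DFA states: {A}, {A,B,E,F}, {A,B,C,D,E,F}, {A,C,E,F}.

4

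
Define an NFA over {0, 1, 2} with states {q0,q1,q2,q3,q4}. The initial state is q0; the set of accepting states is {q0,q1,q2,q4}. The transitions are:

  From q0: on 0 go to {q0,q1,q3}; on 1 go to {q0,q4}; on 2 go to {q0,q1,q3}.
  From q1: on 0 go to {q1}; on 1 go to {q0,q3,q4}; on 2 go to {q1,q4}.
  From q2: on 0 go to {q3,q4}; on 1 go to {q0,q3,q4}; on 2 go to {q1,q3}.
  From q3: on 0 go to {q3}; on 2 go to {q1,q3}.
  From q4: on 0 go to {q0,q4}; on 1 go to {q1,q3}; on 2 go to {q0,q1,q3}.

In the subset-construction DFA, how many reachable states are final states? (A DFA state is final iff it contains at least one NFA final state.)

Start state of the DFA: {q0}.
{q0} --0--> {q0,q1,q3}  [new]
{q0} --1--> {q0,q4}  [new]
{q0} --2--> {q0,q1,q3}  [seen]
{q0,q1,q3} --0--> {q0,q1,q3}  [seen]
{q0,q1,q3} --1--> {q0,q3,q4}  [new]
{q0,q1,q3} --2--> {q0,q1,q3,q4}  [new]
{q0,q4} --0--> {q0,q1,q3,q4}  [seen]
{q0,q4} --1--> {q0,q1,q3,q4}  [seen]
{q0,q4} --2--> {q0,q1,q3}  [seen]
{q0,q3,q4} --0--> {q0,q1,q3,q4}  [seen]
{q0,q3,q4} --1--> {q0,q1,q3,q4}  [seen]
{q0,q3,q4} --2--> {q0,q1,q3}  [seen]
{q0,q1,q3,q4} --0--> {q0,q1,q3,q4}  [seen]
{q0,q1,q3,q4} --1--> {q0,q1,q3,q4}  [seen]
{q0,q1,q3,q4} --2--> {q0,q1,q3,q4}  [seen]
Reachable DFA states: {q0}, {q0,q1,q3}, {q0,q4}, {q0,q3,q4}, {q0,q1,q3,q4}.
Accepting DFA states (contain an NFA accepting state): {q0}, {q0,q1,q3}, {q0,q4}, {q0,q3,q4}, {q0,q1,q3,q4}.

5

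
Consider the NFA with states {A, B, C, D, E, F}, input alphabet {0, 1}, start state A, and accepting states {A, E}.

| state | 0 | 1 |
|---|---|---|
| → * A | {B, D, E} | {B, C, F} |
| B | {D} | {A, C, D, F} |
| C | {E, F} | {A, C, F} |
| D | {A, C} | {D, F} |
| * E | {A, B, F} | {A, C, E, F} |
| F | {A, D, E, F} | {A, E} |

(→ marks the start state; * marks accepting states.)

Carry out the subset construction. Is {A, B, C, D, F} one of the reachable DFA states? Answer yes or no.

Start state of the DFA: {A}.
{A} --0--> {B, D, E}  [new]
{A} --1--> {B, C, F}  [new]
{B, D, E} --0--> {A, B, C, D, F}  [new]
{B, D, E} --1--> {A, C, D, E, F}  [new]
{B, C, F} --0--> {A, D, E, F}  [new]
{B, C, F} --1--> {A, C, D, E, F}  [seen]
{A, B, C, D, F} --0--> {A, B, C, D, E, F}  [new]
{A, B, C, D, F} --1--> {A, B, C, D, E, F}  [seen]
{A, C, D, E, F} --0--> {A, B, C, D, E, F}  [seen]
{A, C, D, E, F} --1--> {A, B, C, D, E, F}  [seen]
{A, D, E, F} --0--> {A, B, C, D, E, F}  [seen]
{A, D, E, F} --1--> {A, B, C, D, E, F}  [seen]
{A, B, C, D, E, F} --0--> {A, B, C, D, E, F}  [seen]
{A, B, C, D, E, F} --1--> {A, B, C, D, E, F}  [seen]
Reachable DFA states: {A}, {B, D, E}, {B, C, F}, {A, B, C, D, F}, {A, C, D, E, F}, {A, D, E, F}, {A, B, C, D, E, F}.
{A, B, C, D, F} is among them.

yes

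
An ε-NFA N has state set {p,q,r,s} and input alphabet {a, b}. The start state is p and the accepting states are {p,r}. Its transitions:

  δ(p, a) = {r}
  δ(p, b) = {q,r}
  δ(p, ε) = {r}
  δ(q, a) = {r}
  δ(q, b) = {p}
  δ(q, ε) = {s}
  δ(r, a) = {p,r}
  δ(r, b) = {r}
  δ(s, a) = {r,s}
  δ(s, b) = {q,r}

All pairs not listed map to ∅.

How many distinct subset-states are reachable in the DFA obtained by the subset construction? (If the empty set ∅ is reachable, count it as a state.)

4

Start state of the DFA: {p,r} (ε-closure of the NFA start).
{p,r} --a--> {p,r}  [seen]
{p,r} --b--> {q,r,s}  [new]
{q,r,s} --a--> {p,r,s}  [new]
{q,r,s} --b--> {p,q,r,s}  [new]
{p,r,s} --a--> {p,r,s}  [seen]
{p,r,s} --b--> {q,r,s}  [seen]
{p,q,r,s} --a--> {p,r,s}  [seen]
{p,q,r,s} --b--> {p,q,r,s}  [seen]
Reachable DFA states: {p,r}, {q,r,s}, {p,r,s}, {p,q,r,s}.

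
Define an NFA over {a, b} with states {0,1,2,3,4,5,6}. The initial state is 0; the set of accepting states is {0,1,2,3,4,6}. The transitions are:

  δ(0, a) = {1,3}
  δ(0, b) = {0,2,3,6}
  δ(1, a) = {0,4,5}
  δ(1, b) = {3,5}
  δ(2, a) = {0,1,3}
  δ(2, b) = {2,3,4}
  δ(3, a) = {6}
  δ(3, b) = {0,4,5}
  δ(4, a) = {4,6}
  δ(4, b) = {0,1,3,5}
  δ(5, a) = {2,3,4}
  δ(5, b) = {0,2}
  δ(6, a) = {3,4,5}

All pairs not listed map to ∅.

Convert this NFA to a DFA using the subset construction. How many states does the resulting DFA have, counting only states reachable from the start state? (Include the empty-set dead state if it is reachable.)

12

Start state of the DFA: {0}.
{0} --a--> {1,3}  [new]
{0} --b--> {0,2,3,6}  [new]
{1,3} --a--> {0,4,5,6}  [new]
{1,3} --b--> {0,3,4,5}  [new]
{0,2,3,6} --a--> {0,1,3,4,5,6}  [new]
{0,2,3,6} --b--> {0,2,3,4,5,6}  [new]
{0,4,5,6} --a--> {1,2,3,4,5,6}  [new]
{0,4,5,6} --b--> {0,1,2,3,5,6}  [new]
{0,3,4,5} --a--> {1,2,3,4,6}  [new]
{0,3,4,5} --b--> {0,1,2,3,4,5,6}  [new]
{0,1,3,4,5,6} --a--> {0,1,2,3,4,5,6}  [seen]
{0,1,3,4,5,6} --b--> {0,1,2,3,4,5,6}  [seen]
{0,2,3,4,5,6} --a--> {0,1,2,3,4,5,6}  [seen]
{0,2,3,4,5,6} --b--> {0,1,2,3,4,5,6}  [seen]
{1,2,3,4,5,6} --a--> {0,1,2,3,4,5,6}  [seen]
{1,2,3,4,5,6} --b--> {0,1,2,3,4,5}  [new]
{0,1,2,3,5,6} --a--> {0,1,2,3,4,5,6}  [seen]
{0,1,2,3,5,6} --b--> {0,2,3,4,5,6}  [seen]
{1,2,3,4,6} --a--> {0,1,3,4,5,6}  [seen]
{1,2,3,4,6} --b--> {0,1,2,3,4,5}  [seen]
{0,1,2,3,4,5,6} --a--> {0,1,2,3,4,5,6}  [seen]
{0,1,2,3,4,5,6} --b--> {0,1,2,3,4,5,6}  [seen]
{0,1,2,3,4,5} --a--> {0,1,2,3,4,5,6}  [seen]
{0,1,2,3,4,5} --b--> {0,1,2,3,4,5,6}  [seen]
Reachable DFA states: {0}, {1,3}, {0,2,3,6}, {0,4,5,6}, {0,3,4,5}, {0,1,3,4,5,6}, {0,2,3,4,5,6}, {1,2,3,4,5,6}, {0,1,2,3,5,6}, {1,2,3,4,6}, {0,1,2,3,4,5,6}, {0,1,2,3,4,5}.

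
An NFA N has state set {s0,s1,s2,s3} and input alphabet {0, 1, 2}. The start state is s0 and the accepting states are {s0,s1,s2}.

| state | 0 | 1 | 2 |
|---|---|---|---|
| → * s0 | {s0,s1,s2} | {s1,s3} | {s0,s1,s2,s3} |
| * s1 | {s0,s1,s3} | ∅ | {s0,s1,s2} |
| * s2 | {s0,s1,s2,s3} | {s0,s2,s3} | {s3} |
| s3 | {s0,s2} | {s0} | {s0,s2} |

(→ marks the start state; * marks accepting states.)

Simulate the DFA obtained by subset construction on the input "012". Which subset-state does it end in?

Start: {s0}.
δ(s0,0) = {s0,s1,s2}.
Union: {s0,s1,s2}.
After 0: {s0,s1,s2}.
δ(s0,1) = {s1,s3}; δ(s1,1) = ∅; δ(s2,1) = {s0,s2,s3}.
Union: {s0,s1,s2,s3}.
After 1: {s0,s1,s2,s3}.
δ(s0,2) = {s0,s1,s2,s3}; δ(s1,2) = {s0,s1,s2}; δ(s2,2) = {s3}; δ(s3,2) = {s0,s2}.
Union: {s0,s1,s2,s3}.
After 2: {s0,s1,s2,s3}.

{s0,s1,s2,s3}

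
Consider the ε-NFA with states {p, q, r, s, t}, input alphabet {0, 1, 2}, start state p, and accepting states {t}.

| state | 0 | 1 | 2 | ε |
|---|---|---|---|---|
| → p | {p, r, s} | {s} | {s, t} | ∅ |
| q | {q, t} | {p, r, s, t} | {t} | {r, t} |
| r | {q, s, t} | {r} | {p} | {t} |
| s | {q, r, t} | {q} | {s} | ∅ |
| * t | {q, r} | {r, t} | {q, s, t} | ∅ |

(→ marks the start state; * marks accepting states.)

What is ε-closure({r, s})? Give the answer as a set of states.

{r, s, t}

Begin with {r, s}.
r →ε {t}; add t.
ε-closure = {r, s, t}.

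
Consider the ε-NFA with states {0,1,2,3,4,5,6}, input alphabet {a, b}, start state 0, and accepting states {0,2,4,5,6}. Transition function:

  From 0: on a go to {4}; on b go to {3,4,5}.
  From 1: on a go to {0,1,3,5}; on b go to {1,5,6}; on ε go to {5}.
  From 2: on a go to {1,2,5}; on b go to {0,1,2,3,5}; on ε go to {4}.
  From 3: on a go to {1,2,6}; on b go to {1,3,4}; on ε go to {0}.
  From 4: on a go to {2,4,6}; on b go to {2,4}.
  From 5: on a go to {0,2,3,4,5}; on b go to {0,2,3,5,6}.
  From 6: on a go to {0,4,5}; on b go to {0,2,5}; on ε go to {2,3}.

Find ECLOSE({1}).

{1,5}

Begin with {1}.
1 →ε {5}; add 5.
ε-closure = {1,5}.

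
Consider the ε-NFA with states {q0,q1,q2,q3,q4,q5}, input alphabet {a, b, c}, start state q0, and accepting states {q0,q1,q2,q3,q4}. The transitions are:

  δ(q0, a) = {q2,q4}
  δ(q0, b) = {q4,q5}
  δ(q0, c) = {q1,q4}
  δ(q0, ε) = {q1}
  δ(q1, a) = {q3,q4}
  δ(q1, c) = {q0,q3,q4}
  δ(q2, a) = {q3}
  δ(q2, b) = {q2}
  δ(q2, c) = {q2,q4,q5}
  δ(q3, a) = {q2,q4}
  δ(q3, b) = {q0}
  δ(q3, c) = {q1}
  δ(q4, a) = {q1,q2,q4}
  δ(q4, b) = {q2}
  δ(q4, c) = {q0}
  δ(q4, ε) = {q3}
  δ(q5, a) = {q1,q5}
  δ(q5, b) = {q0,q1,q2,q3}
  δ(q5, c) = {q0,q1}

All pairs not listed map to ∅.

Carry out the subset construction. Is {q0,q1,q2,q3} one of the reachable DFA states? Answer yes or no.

Start state of the DFA: {q0,q1} (ε-closure of the NFA start).
{q0,q1} --a--> {q2,q3,q4}  [new]
{q0,q1} --b--> {q3,q4,q5}  [new]
{q0,q1} --c--> {q0,q1,q3,q4}  [new]
{q2,q3,q4} --a--> {q1,q2,q3,q4}  [new]
{q2,q3,q4} --b--> {q0,q1,q2}  [new]
{q2,q3,q4} --c--> {q0,q1,q2,q3,q4,q5}  [new]
{q3,q4,q5} --a--> {q1,q2,q3,q4,q5}  [new]
{q3,q4,q5} --b--> {q0,q1,q2,q3}  [new]
{q3,q4,q5} --c--> {q0,q1}  [seen]
{q0,q1,q3,q4} --a--> {q1,q2,q3,q4}  [seen]
{q0,q1,q3,q4} --b--> {q0,q1,q2,q3,q4,q5}  [seen]
{q0,q1,q3,q4} --c--> {q0,q1,q3,q4}  [seen]
{q1,q2,q3,q4} --a--> {q1,q2,q3,q4}  [seen]
{q1,q2,q3,q4} --b--> {q0,q1,q2}  [seen]
{q1,q2,q3,q4} --c--> {q0,q1,q2,q3,q4,q5}  [seen]
{q0,q1,q2} --a--> {q2,q3,q4}  [seen]
{q0,q1,q2} --b--> {q2,q3,q4,q5}  [new]
{q0,q1,q2} --c--> {q0,q1,q2,q3,q4,q5}  [seen]
{q0,q1,q2,q3,q4,q5} --a--> {q1,q2,q3,q4,q5}  [seen]
{q0,q1,q2,q3,q4,q5} --b--> {q0,q1,q2,q3,q4,q5}  [seen]
{q0,q1,q2,q3,q4,q5} --c--> {q0,q1,q2,q3,q4,q5}  [seen]
{q1,q2,q3,q4,q5} --a--> {q1,q2,q3,q4,q5}  [seen]
{q1,q2,q3,q4,q5} --b--> {q0,q1,q2,q3}  [seen]
{q1,q2,q3,q4,q5} --c--> {q0,q1,q2,q3,q4,q5}  [seen]
{q0,q1,q2,q3} --a--> {q2,q3,q4}  [seen]
{q0,q1,q2,q3} --b--> {q0,q1,q2,q3,q4,q5}  [seen]
{q0,q1,q2,q3} --c--> {q0,q1,q2,q3,q4,q5}  [seen]
{q2,q3,q4,q5} --a--> {q1,q2,q3,q4,q5}  [seen]
{q2,q3,q4,q5} --b--> {q0,q1,q2,q3}  [seen]
{q2,q3,q4,q5} --c--> {q0,q1,q2,q3,q4,q5}  [seen]
Reachable DFA states: {q0,q1}, {q2,q3,q4}, {q3,q4,q5}, {q0,q1,q3,q4}, {q1,q2,q3,q4}, {q0,q1,q2}, {q0,q1,q2,q3,q4,q5}, {q1,q2,q3,q4,q5}, {q0,q1,q2,q3}, {q2,q3,q4,q5}.
{q0,q1,q2,q3} is among them.

yes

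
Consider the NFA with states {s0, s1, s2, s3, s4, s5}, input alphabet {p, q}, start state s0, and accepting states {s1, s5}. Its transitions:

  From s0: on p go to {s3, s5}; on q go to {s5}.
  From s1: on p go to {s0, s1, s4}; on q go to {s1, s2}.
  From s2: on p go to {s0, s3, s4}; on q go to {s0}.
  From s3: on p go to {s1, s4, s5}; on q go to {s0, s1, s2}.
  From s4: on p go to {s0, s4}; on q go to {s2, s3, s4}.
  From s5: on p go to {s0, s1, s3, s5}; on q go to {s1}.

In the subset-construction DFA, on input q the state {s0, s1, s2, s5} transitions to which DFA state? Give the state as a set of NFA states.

δ(s0,q) = {s5}; δ(s1,q) = {s1, s2}; δ(s2,q) = {s0}; δ(s5,q) = {s1}.
Union: {s0, s1, s2, s5}.

{s0, s1, s2, s5}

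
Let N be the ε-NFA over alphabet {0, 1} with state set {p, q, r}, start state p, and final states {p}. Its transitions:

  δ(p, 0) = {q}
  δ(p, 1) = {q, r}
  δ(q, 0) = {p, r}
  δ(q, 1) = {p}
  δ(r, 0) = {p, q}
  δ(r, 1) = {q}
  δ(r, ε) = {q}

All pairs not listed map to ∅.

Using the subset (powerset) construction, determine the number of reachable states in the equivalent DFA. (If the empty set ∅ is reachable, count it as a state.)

5

Start state of the DFA: {p} (ε-closure of the NFA start).
{p} --0--> {q}  [new]
{p} --1--> {q, r}  [new]
{q} --0--> {p, q, r}  [new]
{q} --1--> {p}  [seen]
{q, r} --0--> {p, q, r}  [seen]
{q, r} --1--> {p, q}  [new]
{p, q, r} --0--> {p, q, r}  [seen]
{p, q, r} --1--> {p, q, r}  [seen]
{p, q} --0--> {p, q, r}  [seen]
{p, q} --1--> {p, q, r}  [seen]
Reachable DFA states: {p}, {q}, {q, r}, {p, q, r}, {p, q}.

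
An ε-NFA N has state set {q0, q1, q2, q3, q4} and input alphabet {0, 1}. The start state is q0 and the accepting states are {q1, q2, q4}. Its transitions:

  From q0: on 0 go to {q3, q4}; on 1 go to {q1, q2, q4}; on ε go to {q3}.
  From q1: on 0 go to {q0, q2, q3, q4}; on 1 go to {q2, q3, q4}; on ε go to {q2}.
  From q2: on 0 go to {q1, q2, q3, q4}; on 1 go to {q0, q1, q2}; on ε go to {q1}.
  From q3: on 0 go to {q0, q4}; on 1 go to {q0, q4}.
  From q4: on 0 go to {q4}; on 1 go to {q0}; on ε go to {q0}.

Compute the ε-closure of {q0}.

Begin with {q0}.
q0 →ε {q3}; add q3.
ε-closure = {q0, q3}.

{q0, q3}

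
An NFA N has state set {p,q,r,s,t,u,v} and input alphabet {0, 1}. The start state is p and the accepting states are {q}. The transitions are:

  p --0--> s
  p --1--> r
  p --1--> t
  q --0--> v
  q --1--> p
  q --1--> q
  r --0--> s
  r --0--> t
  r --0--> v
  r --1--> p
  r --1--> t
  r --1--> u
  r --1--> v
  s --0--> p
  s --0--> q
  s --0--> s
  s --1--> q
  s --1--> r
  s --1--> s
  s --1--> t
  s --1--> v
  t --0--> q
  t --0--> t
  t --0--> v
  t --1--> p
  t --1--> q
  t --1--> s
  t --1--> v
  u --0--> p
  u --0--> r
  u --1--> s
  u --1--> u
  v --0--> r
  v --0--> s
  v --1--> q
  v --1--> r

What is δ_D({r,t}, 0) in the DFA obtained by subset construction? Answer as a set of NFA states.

δ(r,0) = {s,t,v}; δ(t,0) = {q,t,v}.
Union: {q,s,t,v}.

{q,s,t,v}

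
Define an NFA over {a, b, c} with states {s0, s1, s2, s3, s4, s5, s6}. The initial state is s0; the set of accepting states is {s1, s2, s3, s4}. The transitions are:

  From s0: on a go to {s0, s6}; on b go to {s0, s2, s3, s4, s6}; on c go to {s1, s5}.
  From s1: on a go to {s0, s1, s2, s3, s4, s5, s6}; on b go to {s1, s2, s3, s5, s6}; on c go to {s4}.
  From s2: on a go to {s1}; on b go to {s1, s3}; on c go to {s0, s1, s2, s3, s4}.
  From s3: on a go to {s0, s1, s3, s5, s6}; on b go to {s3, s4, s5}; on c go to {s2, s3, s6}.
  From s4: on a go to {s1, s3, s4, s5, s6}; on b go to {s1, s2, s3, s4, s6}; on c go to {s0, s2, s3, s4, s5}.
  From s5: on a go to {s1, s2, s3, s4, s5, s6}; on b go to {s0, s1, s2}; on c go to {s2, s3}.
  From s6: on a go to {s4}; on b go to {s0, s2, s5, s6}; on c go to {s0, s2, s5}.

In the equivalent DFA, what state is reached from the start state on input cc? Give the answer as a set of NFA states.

{s2, s3, s4}

Start: {s0}.
δ(s0,c) = {s1, s5}.
Union: {s1, s5}.
After c: {s1, s5}.
δ(s1,c) = {s4}; δ(s5,c) = {s2, s3}.
Union: {s2, s3, s4}.
After c: {s2, s3, s4}.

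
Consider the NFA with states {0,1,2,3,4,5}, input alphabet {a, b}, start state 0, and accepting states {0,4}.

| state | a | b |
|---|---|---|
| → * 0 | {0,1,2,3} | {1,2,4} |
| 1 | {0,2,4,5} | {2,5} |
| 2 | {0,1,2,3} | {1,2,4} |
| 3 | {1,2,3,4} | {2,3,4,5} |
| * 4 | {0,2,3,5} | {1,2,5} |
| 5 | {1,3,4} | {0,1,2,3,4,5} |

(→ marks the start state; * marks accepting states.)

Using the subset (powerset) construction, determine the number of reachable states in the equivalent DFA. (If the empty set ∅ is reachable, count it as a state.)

6

Start state of the DFA: {0}.
{0} --a--> {0,1,2,3}  [new]
{0} --b--> {1,2,4}  [new]
{0,1,2,3} --a--> {0,1,2,3,4,5}  [new]
{0,1,2,3} --b--> {1,2,3,4,5}  [new]
{1,2,4} --a--> {0,1,2,3,4,5}  [seen]
{1,2,4} --b--> {1,2,4,5}  [new]
{0,1,2,3,4,5} --a--> {0,1,2,3,4,5}  [seen]
{0,1,2,3,4,5} --b--> {0,1,2,3,4,5}  [seen]
{1,2,3,4,5} --a--> {0,1,2,3,4,5}  [seen]
{1,2,3,4,5} --b--> {0,1,2,3,4,5}  [seen]
{1,2,4,5} --a--> {0,1,2,3,4,5}  [seen]
{1,2,4,5} --b--> {0,1,2,3,4,5}  [seen]
Reachable DFA states: {0}, {0,1,2,3}, {1,2,4}, {0,1,2,3,4,5}, {1,2,3,4,5}, {1,2,4,5}.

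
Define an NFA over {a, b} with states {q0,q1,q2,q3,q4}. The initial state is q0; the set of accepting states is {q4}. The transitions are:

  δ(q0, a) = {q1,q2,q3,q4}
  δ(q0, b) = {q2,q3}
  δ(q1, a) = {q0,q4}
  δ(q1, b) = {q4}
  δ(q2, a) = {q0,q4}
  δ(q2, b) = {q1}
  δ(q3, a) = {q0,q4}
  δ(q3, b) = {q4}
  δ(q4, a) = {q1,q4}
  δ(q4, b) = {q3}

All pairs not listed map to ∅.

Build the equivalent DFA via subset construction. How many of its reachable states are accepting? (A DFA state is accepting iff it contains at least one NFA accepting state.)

Start state of the DFA: {q0}.
{q0} --a--> {q1,q2,q3,q4}  [new]
{q0} --b--> {q2,q3}  [new]
{q1,q2,q3,q4} --a--> {q0,q1,q4}  [new]
{q1,q2,q3,q4} --b--> {q1,q3,q4}  [new]
{q2,q3} --a--> {q0,q4}  [new]
{q2,q3} --b--> {q1,q4}  [new]
{q0,q1,q4} --a--> {q0,q1,q2,q3,q4}  [new]
{q0,q1,q4} --b--> {q2,q3,q4}  [new]
{q1,q3,q4} --a--> {q0,q1,q4}  [seen]
{q1,q3,q4} --b--> {q3,q4}  [new]
{q0,q4} --a--> {q1,q2,q3,q4}  [seen]
{q0,q4} --b--> {q2,q3}  [seen]
{q1,q4} --a--> {q0,q1,q4}  [seen]
{q1,q4} --b--> {q3,q4}  [seen]
{q0,q1,q2,q3,q4} --a--> {q0,q1,q2,q3,q4}  [seen]
{q0,q1,q2,q3,q4} --b--> {q1,q2,q3,q4}  [seen]
{q2,q3,q4} --a--> {q0,q1,q4}  [seen]
{q2,q3,q4} --b--> {q1,q3,q4}  [seen]
{q3,q4} --a--> {q0,q1,q4}  [seen]
{q3,q4} --b--> {q3,q4}  [seen]
Reachable DFA states: {q0}, {q1,q2,q3,q4}, {q2,q3}, {q0,q1,q4}, {q1,q3,q4}, {q0,q4}, {q1,q4}, {q0,q1,q2,q3,q4}, {q2,q3,q4}, {q3,q4}.
Accepting DFA states (contain an NFA accepting state): {q1,q2,q3,q4}, {q0,q1,q4}, {q1,q3,q4}, {q0,q4}, {q1,q4}, {q0,q1,q2,q3,q4}, {q2,q3,q4}, {q3,q4}.

8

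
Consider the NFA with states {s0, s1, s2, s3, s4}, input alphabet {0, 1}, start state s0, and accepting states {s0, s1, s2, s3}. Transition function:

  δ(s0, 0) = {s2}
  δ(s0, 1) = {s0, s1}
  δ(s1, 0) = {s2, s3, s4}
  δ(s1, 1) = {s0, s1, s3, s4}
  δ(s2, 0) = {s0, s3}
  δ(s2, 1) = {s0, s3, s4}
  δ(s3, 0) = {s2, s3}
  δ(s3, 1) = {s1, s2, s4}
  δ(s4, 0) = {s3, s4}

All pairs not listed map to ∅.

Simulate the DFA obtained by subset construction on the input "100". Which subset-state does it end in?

Start: {s0}.
δ(s0,1) = {s0, s1}.
Union: {s0, s1}.
After 1: {s0, s1}.
δ(s0,0) = {s2}; δ(s1,0) = {s2, s3, s4}.
Union: {s2, s3, s4}.
After 0: {s2, s3, s4}.
δ(s2,0) = {s0, s3}; δ(s3,0) = {s2, s3}; δ(s4,0) = {s3, s4}.
Union: {s0, s2, s3, s4}.
After 0: {s0, s2, s3, s4}.

{s0, s2, s3, s4}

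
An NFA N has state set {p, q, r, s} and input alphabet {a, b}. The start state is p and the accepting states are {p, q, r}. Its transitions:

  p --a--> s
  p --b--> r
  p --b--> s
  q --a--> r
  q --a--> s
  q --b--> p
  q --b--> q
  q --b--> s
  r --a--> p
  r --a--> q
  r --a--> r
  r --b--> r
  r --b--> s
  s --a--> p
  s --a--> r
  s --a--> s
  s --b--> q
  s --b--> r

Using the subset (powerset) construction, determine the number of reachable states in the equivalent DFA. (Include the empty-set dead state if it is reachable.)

Start state of the DFA: {p}.
{p} --a--> {s}  [new]
{p} --b--> {r, s}  [new]
{s} --a--> {p, r, s}  [new]
{s} --b--> {q, r}  [new]
{r, s} --a--> {p, q, r, s}  [new]
{r, s} --b--> {q, r, s}  [new]
{p, r, s} --a--> {p, q, r, s}  [seen]
{p, r, s} --b--> {q, r, s}  [seen]
{q, r} --a--> {p, q, r, s}  [seen]
{q, r} --b--> {p, q, r, s}  [seen]
{p, q, r, s} --a--> {p, q, r, s}  [seen]
{p, q, r, s} --b--> {p, q, r, s}  [seen]
{q, r, s} --a--> {p, q, r, s}  [seen]
{q, r, s} --b--> {p, q, r, s}  [seen]
Reachable DFA states: {p}, {s}, {r, s}, {p, r, s}, {q, r}, {p, q, r, s}, {q, r, s}.

7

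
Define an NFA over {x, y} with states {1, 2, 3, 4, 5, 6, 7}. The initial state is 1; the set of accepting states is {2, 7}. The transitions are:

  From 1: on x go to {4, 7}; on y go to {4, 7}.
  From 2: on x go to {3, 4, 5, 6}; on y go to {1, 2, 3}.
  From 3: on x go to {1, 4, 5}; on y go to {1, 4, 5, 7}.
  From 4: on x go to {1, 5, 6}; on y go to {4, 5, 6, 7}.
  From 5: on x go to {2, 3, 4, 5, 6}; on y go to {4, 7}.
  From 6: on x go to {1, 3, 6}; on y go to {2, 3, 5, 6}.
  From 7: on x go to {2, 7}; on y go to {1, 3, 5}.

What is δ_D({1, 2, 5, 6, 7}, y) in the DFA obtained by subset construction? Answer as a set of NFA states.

{1, 2, 3, 4, 5, 6, 7}

δ(1,y) = {4, 7}; δ(2,y) = {1, 2, 3}; δ(5,y) = {4, 7}; δ(6,y) = {2, 3, 5, 6}; δ(7,y) = {1, 3, 5}.
Union: {1, 2, 3, 4, 5, 6, 7}.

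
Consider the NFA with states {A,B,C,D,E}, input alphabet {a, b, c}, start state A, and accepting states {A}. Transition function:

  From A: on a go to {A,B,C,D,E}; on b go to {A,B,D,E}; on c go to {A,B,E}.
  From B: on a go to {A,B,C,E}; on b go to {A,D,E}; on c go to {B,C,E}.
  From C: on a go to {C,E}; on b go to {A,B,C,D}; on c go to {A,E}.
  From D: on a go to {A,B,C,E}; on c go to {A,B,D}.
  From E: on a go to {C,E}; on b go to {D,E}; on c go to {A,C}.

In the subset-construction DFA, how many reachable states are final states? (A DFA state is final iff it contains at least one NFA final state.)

Start state of the DFA: {A}.
{A} --a--> {A,B,C,D,E}  [new]
{A} --b--> {A,B,D,E}  [new]
{A} --c--> {A,B,E}  [new]
{A,B,C,D,E} --a--> {A,B,C,D,E}  [seen]
{A,B,C,D,E} --b--> {A,B,C,D,E}  [seen]
{A,B,C,D,E} --c--> {A,B,C,D,E}  [seen]
{A,B,D,E} --a--> {A,B,C,D,E}  [seen]
{A,B,D,E} --b--> {A,B,D,E}  [seen]
{A,B,D,E} --c--> {A,B,C,D,E}  [seen]
{A,B,E} --a--> {A,B,C,D,E}  [seen]
{A,B,E} --b--> {A,B,D,E}  [seen]
{A,B,E} --c--> {A,B,C,E}  [new]
{A,B,C,E} --a--> {A,B,C,D,E}  [seen]
{A,B,C,E} --b--> {A,B,C,D,E}  [seen]
{A,B,C,E} --c--> {A,B,C,E}  [seen]
Reachable DFA states: {A}, {A,B,C,D,E}, {A,B,D,E}, {A,B,E}, {A,B,C,E}.
Accepting DFA states (contain an NFA accepting state): {A}, {A,B,C,D,E}, {A,B,D,E}, {A,B,E}, {A,B,C,E}.

5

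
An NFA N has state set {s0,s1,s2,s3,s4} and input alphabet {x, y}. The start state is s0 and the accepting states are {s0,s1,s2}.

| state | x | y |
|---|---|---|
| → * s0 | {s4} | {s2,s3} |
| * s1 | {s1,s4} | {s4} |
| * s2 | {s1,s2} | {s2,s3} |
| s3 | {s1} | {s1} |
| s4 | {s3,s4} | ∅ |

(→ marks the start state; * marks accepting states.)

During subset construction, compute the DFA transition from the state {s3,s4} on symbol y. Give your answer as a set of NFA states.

δ(s3,y) = {s1}; δ(s4,y) = ∅.
Union: {s1}.

{s1}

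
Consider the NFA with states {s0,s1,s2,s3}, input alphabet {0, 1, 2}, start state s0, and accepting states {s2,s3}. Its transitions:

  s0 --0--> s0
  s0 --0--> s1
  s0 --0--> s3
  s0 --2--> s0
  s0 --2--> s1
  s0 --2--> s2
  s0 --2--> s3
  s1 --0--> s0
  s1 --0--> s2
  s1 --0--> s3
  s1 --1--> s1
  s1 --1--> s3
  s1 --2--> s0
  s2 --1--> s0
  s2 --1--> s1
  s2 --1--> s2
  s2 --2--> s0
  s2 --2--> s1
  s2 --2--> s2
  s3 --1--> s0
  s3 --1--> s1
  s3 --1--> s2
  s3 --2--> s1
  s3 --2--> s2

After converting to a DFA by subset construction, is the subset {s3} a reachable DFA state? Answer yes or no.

Start state of the DFA: {s0}.
{s0} --0--> {s0,s1,s3}  [new]
{s0} --1--> ∅  [new]
{s0} --2--> {s0,s1,s2,s3}  [new]
{s0,s1,s3} --0--> {s0,s1,s2,s3}  [seen]
{s0,s1,s3} --1--> {s0,s1,s2,s3}  [seen]
{s0,s1,s3} --2--> {s0,s1,s2,s3}  [seen]
∅ --0--> ∅  [seen]
∅ --1--> ∅  [seen]
∅ --2--> ∅  [seen]
{s0,s1,s2,s3} --0--> {s0,s1,s2,s3}  [seen]
{s0,s1,s2,s3} --1--> {s0,s1,s2,s3}  [seen]
{s0,s1,s2,s3} --2--> {s0,s1,s2,s3}  [seen]
Reachable DFA states: {s0}, {s0,s1,s3}, ∅, {s0,s1,s2,s3}.
{s3} is not among them.

no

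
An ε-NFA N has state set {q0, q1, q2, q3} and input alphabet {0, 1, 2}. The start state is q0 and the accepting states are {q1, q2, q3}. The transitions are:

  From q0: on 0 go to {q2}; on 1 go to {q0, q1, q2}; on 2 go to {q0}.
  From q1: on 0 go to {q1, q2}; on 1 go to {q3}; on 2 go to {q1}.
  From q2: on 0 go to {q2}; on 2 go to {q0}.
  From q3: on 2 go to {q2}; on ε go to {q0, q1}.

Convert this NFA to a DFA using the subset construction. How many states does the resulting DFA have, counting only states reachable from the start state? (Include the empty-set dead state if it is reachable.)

Start state of the DFA: {q0} (ε-closure of the NFA start).
{q0} --0--> {q2}  [new]
{q0} --1--> {q0, q1, q2}  [new]
{q0} --2--> {q0}  [seen]
{q2} --0--> {q2}  [seen]
{q2} --1--> ∅  [new]
{q2} --2--> {q0}  [seen]
{q0, q1, q2} --0--> {q1, q2}  [new]
{q0, q1, q2} --1--> {q0, q1, q2, q3}  [new]
{q0, q1, q2} --2--> {q0, q1}  [new]
∅ --0--> ∅  [seen]
∅ --1--> ∅  [seen]
∅ --2--> ∅  [seen]
{q1, q2} --0--> {q1, q2}  [seen]
{q1, q2} --1--> {q0, q1, q3}  [new]
{q1, q2} --2--> {q0, q1}  [seen]
{q0, q1, q2, q3} --0--> {q1, q2}  [seen]
{q0, q1, q2, q3} --1--> {q0, q1, q2, q3}  [seen]
{q0, q1, q2, q3} --2--> {q0, q1, q2}  [seen]
{q0, q1} --0--> {q1, q2}  [seen]
{q0, q1} --1--> {q0, q1, q2, q3}  [seen]
{q0, q1} --2--> {q0, q1}  [seen]
{q0, q1, q3} --0--> {q1, q2}  [seen]
{q0, q1, q3} --1--> {q0, q1, q2, q3}  [seen]
{q0, q1, q3} --2--> {q0, q1, q2}  [seen]
Reachable DFA states: {q0}, {q2}, {q0, q1, q2}, ∅, {q1, q2}, {q0, q1, q2, q3}, {q0, q1}, {q0, q1, q3}.

8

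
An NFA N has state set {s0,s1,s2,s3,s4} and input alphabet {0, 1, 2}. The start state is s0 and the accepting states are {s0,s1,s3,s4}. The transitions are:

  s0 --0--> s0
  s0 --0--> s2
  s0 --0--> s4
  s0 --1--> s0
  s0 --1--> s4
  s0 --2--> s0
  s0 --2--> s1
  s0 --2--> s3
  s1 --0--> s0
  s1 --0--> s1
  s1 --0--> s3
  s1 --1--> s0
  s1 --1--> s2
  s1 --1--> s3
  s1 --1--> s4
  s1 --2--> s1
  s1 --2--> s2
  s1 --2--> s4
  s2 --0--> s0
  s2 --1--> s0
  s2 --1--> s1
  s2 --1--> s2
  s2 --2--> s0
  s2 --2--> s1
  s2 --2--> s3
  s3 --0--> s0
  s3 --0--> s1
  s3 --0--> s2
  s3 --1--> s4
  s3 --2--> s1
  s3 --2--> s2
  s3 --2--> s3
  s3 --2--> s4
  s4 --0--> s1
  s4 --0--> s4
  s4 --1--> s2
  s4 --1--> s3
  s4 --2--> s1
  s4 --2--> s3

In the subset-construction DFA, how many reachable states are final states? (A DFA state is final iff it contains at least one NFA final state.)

Start state of the DFA: {s0}.
{s0} --0--> {s0,s2,s4}  [new]
{s0} --1--> {s0,s4}  [new]
{s0} --2--> {s0,s1,s3}  [new]
{s0,s2,s4} --0--> {s0,s1,s2,s4}  [new]
{s0,s2,s4} --1--> {s0,s1,s2,s3,s4}  [new]
{s0,s2,s4} --2--> {s0,s1,s3}  [seen]
{s0,s4} --0--> {s0,s1,s2,s4}  [seen]
{s0,s4} --1--> {s0,s2,s3,s4}  [new]
{s0,s4} --2--> {s0,s1,s3}  [seen]
{s0,s1,s3} --0--> {s0,s1,s2,s3,s4}  [seen]
{s0,s1,s3} --1--> {s0,s2,s3,s4}  [seen]
{s0,s1,s3} --2--> {s0,s1,s2,s3,s4}  [seen]
{s0,s1,s2,s4} --0--> {s0,s1,s2,s3,s4}  [seen]
{s0,s1,s2,s4} --1--> {s0,s1,s2,s3,s4}  [seen]
{s0,s1,s2,s4} --2--> {s0,s1,s2,s3,s4}  [seen]
{s0,s1,s2,s3,s4} --0--> {s0,s1,s2,s3,s4}  [seen]
{s0,s1,s2,s3,s4} --1--> {s0,s1,s2,s3,s4}  [seen]
{s0,s1,s2,s3,s4} --2--> {s0,s1,s2,s3,s4}  [seen]
{s0,s2,s3,s4} --0--> {s0,s1,s2,s4}  [seen]
{s0,s2,s3,s4} --1--> {s0,s1,s2,s3,s4}  [seen]
{s0,s2,s3,s4} --2--> {s0,s1,s2,s3,s4}  [seen]
Reachable DFA states: {s0}, {s0,s2,s4}, {s0,s4}, {s0,s1,s3}, {s0,s1,s2,s4}, {s0,s1,s2,s3,s4}, {s0,s2,s3,s4}.
Accepting DFA states (contain an NFA accepting state): {s0}, {s0,s2,s4}, {s0,s4}, {s0,s1,s3}, {s0,s1,s2,s4}, {s0,s1,s2,s3,s4}, {s0,s2,s3,s4}.

7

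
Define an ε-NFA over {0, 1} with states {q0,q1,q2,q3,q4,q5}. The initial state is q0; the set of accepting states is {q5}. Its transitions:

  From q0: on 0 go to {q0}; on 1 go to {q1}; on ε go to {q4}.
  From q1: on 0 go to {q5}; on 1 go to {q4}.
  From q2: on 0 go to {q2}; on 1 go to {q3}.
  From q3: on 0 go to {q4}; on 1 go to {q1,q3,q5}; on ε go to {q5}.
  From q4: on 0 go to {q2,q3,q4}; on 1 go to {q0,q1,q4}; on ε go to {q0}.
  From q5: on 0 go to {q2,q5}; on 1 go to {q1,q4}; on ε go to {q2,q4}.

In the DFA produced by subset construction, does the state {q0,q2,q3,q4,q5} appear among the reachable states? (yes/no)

Start state of the DFA: {q0,q4} (ε-closure of the NFA start).
{q0,q4} --0--> {q0,q2,q3,q4,q5}  [new]
{q0,q4} --1--> {q0,q1,q4}  [new]
{q0,q2,q3,q4,q5} --0--> {q0,q2,q3,q4,q5}  [seen]
{q0,q2,q3,q4,q5} --1--> {q0,q1,q2,q3,q4,q5}  [new]
{q0,q1,q4} --0--> {q0,q2,q3,q4,q5}  [seen]
{q0,q1,q4} --1--> {q0,q1,q4}  [seen]
{q0,q1,q2,q3,q4,q5} --0--> {q0,q2,q3,q4,q5}  [seen]
{q0,q1,q2,q3,q4,q5} --1--> {q0,q1,q2,q3,q4,q5}  [seen]
Reachable DFA states: {q0,q4}, {q0,q2,q3,q4,q5}, {q0,q1,q4}, {q0,q1,q2,q3,q4,q5}.
{q0,q2,q3,q4,q5} is among them.

yes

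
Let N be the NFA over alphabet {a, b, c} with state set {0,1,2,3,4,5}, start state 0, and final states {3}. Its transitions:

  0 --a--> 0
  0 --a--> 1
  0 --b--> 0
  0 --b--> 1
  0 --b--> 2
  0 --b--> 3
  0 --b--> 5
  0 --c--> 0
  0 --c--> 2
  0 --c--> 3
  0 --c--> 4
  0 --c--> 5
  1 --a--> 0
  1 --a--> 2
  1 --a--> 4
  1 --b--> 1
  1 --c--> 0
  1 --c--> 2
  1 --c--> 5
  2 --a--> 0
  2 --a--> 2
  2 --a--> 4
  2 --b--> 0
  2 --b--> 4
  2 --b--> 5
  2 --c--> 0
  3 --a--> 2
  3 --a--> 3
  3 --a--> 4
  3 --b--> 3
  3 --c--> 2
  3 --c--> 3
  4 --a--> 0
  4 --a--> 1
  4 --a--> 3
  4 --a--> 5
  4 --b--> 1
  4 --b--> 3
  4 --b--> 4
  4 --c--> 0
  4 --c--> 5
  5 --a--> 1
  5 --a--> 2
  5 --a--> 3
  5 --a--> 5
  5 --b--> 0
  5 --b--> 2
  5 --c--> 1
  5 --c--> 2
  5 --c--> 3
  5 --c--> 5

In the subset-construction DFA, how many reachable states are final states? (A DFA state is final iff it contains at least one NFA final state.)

3

Start state of the DFA: {0}.
{0} --a--> {0,1}  [new]
{0} --b--> {0,1,2,3,5}  [new]
{0} --c--> {0,2,3,4,5}  [new]
{0,1} --a--> {0,1,2,4}  [new]
{0,1} --b--> {0,1,2,3,5}  [seen]
{0,1} --c--> {0,2,3,4,5}  [seen]
{0,1,2,3,5} --a--> {0,1,2,3,4,5}  [new]
{0,1,2,3,5} --b--> {0,1,2,3,4,5}  [seen]
{0,1,2,3,5} --c--> {0,1,2,3,4,5}  [seen]
{0,2,3,4,5} --a--> {0,1,2,3,4,5}  [seen]
{0,2,3,4,5} --b--> {0,1,2,3,4,5}  [seen]
{0,2,3,4,5} --c--> {0,1,2,3,4,5}  [seen]
{0,1,2,4} --a--> {0,1,2,3,4,5}  [seen]
{0,1,2,4} --b--> {0,1,2,3,4,5}  [seen]
{0,1,2,4} --c--> {0,2,3,4,5}  [seen]
{0,1,2,3,4,5} --a--> {0,1,2,3,4,5}  [seen]
{0,1,2,3,4,5} --b--> {0,1,2,3,4,5}  [seen]
{0,1,2,3,4,5} --c--> {0,1,2,3,4,5}  [seen]
Reachable DFA states: {0}, {0,1}, {0,1,2,3,5}, {0,2,3,4,5}, {0,1,2,4}, {0,1,2,3,4,5}.
Accepting DFA states (contain an NFA accepting state): {0,1,2,3,5}, {0,2,3,4,5}, {0,1,2,3,4,5}.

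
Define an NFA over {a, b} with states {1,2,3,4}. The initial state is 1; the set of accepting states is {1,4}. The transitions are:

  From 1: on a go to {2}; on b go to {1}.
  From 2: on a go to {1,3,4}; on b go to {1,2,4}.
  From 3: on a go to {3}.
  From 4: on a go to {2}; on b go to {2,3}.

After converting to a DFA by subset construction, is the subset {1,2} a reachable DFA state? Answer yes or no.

no

Start state of the DFA: {1}.
{1} --a--> {2}  [new]
{1} --b--> {1}  [seen]
{2} --a--> {1,3,4}  [new]
{2} --b--> {1,2,4}  [new]
{1,3,4} --a--> {2,3}  [new]
{1,3,4} --b--> {1,2,3}  [new]
{1,2,4} --a--> {1,2,3,4}  [new]
{1,2,4} --b--> {1,2,3,4}  [seen]
{2,3} --a--> {1,3,4}  [seen]
{2,3} --b--> {1,2,4}  [seen]
{1,2,3} --a--> {1,2,3,4}  [seen]
{1,2,3} --b--> {1,2,4}  [seen]
{1,2,3,4} --a--> {1,2,3,4}  [seen]
{1,2,3,4} --b--> {1,2,3,4}  [seen]
Reachable DFA states: {1}, {2}, {1,3,4}, {1,2,4}, {2,3}, {1,2,3}, {1,2,3,4}.
{1,2} is not among them.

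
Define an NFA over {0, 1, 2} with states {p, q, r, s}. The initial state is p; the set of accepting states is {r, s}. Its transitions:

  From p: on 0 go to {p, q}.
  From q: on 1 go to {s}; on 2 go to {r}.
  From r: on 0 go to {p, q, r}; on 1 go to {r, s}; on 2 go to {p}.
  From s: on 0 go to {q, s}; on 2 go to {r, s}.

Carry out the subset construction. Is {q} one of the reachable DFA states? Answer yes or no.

Start state of the DFA: {p}.
{p} --0--> {p, q}  [new]
{p} --1--> ∅  [new]
{p} --2--> ∅  [seen]
{p, q} --0--> {p, q}  [seen]
{p, q} --1--> {s}  [new]
{p, q} --2--> {r}  [new]
∅ --0--> ∅  [seen]
∅ --1--> ∅  [seen]
∅ --2--> ∅  [seen]
{s} --0--> {q, s}  [new]
{s} --1--> ∅  [seen]
{s} --2--> {r, s}  [new]
{r} --0--> {p, q, r}  [new]
{r} --1--> {r, s}  [seen]
{r} --2--> {p}  [seen]
{q, s} --0--> {q, s}  [seen]
{q, s} --1--> {s}  [seen]
{q, s} --2--> {r, s}  [seen]
{r, s} --0--> {p, q, r, s}  [new]
{r, s} --1--> {r, s}  [seen]
{r, s} --2--> {p, r, s}  [new]
{p, q, r} --0--> {p, q, r}  [seen]
{p, q, r} --1--> {r, s}  [seen]
{p, q, r} --2--> {p, r}  [new]
{p, q, r, s} --0--> {p, q, r, s}  [seen]
{p, q, r, s} --1--> {r, s}  [seen]
{p, q, r, s} --2--> {p, r, s}  [seen]
{p, r, s} --0--> {p, q, r, s}  [seen]
{p, r, s} --1--> {r, s}  [seen]
{p, r, s} --2--> {p, r, s}  [seen]
{p, r} --0--> {p, q, r}  [seen]
{p, r} --1--> {r, s}  [seen]
{p, r} --2--> {p}  [seen]
Reachable DFA states: {p}, {p, q}, ∅, {s}, {r}, {q, s}, {r, s}, {p, q, r}, {p, q, r, s}, {p, r, s}, {p, r}.
{q} is not among them.

no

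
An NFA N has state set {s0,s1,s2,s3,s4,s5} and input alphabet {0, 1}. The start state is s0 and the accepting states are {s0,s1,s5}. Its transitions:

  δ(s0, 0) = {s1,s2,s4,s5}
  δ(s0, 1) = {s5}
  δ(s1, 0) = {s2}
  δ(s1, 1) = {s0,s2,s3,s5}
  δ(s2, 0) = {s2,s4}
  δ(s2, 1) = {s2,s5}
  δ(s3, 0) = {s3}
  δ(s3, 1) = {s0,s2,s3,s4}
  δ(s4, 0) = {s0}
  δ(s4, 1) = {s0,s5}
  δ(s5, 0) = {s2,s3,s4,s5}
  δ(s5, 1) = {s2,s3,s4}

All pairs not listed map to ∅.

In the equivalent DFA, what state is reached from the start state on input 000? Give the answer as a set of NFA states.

Start: {s0}.
δ(s0,0) = {s1,s2,s4,s5}.
Union: {s1,s2,s4,s5}.
After 0: {s1,s2,s4,s5}.
δ(s1,0) = {s2}; δ(s2,0) = {s2,s4}; δ(s4,0) = {s0}; δ(s5,0) = {s2,s3,s4,s5}.
Union: {s0,s2,s3,s4,s5}.
After 0: {s0,s2,s3,s4,s5}.
δ(s0,0) = {s1,s2,s4,s5}; δ(s2,0) = {s2,s4}; δ(s3,0) = {s3}; δ(s4,0) = {s0}; δ(s5,0) = {s2,s3,s4,s5}.
Union: {s0,s1,s2,s3,s4,s5}.
After 0: {s0,s1,s2,s3,s4,s5}.

{s0,s1,s2,s3,s4,s5}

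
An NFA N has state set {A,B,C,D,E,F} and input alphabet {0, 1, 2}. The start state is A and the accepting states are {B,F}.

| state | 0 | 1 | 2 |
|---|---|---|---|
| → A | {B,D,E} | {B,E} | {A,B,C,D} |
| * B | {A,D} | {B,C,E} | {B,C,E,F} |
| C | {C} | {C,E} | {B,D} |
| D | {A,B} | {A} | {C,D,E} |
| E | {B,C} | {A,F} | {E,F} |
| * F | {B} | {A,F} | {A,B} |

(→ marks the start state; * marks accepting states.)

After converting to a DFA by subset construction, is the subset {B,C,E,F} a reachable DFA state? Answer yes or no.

yes

Start state of the DFA: {A}.
{A} --0--> {B,D,E}  [new]
{A} --1--> {B,E}  [new]
{A} --2--> {A,B,C,D}  [new]
{B,D,E} --0--> {A,B,C,D}  [seen]
{B,D,E} --1--> {A,B,C,E,F}  [new]
{B,D,E} --2--> {B,C,D,E,F}  [new]
{B,E} --0--> {A,B,C,D}  [seen]
{B,E} --1--> {A,B,C,E,F}  [seen]
{B,E} --2--> {B,C,E,F}  [new]
{A,B,C,D} --0--> {A,B,C,D,E}  [new]
{A,B,C,D} --1--> {A,B,C,E}  [new]
{A,B,C,D} --2--> {A,B,C,D,E,F}  [new]
{A,B,C,E,F} --0--> {A,B,C,D,E}  [seen]
{A,B,C,E,F} --1--> {A,B,C,E,F}  [seen]
{A,B,C,E,F} --2--> {A,B,C,D,E,F}  [seen]
{B,C,D,E,F} --0--> {A,B,C,D}  [seen]
{B,C,D,E,F} --1--> {A,B,C,E,F}  [seen]
{B,C,D,E,F} --2--> {A,B,C,D,E,F}  [seen]
{B,C,E,F} --0--> {A,B,C,D}  [seen]
{B,C,E,F} --1--> {A,B,C,E,F}  [seen]
{B,C,E,F} --2--> {A,B,C,D,E,F}  [seen]
{A,B,C,D,E} --0--> {A,B,C,D,E}  [seen]
{A,B,C,D,E} --1--> {A,B,C,E,F}  [seen]
{A,B,C,D,E} --2--> {A,B,C,D,E,F}  [seen]
{A,B,C,E} --0--> {A,B,C,D,E}  [seen]
{A,B,C,E} --1--> {A,B,C,E,F}  [seen]
{A,B,C,E} --2--> {A,B,C,D,E,F}  [seen]
{A,B,C,D,E,F} --0--> {A,B,C,D,E}  [seen]
{A,B,C,D,E,F} --1--> {A,B,C,E,F}  [seen]
{A,B,C,D,E,F} --2--> {A,B,C,D,E,F}  [seen]
Reachable DFA states: {A}, {B,D,E}, {B,E}, {A,B,C,D}, {A,B,C,E,F}, {B,C,D,E,F}, {B,C,E,F}, {A,B,C,D,E}, {A,B,C,E}, {A,B,C,D,E,F}.
{B,C,E,F} is among them.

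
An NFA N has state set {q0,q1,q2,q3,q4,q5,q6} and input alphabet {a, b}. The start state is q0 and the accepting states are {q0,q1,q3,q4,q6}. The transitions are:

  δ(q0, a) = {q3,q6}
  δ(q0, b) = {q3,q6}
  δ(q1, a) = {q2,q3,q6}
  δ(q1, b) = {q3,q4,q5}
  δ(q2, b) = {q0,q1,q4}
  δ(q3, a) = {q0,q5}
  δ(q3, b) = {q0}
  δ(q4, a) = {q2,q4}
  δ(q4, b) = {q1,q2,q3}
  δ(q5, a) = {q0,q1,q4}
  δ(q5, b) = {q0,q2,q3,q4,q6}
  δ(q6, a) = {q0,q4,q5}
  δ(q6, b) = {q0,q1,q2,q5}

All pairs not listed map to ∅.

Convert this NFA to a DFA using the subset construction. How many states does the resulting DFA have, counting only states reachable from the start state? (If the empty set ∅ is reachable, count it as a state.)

7

Start state of the DFA: {q0}.
{q0} --a--> {q3,q6}  [new]
{q0} --b--> {q3,q6}  [seen]
{q3,q6} --a--> {q0,q4,q5}  [new]
{q3,q6} --b--> {q0,q1,q2,q5}  [new]
{q0,q4,q5} --a--> {q0,q1,q2,q3,q4,q6}  [new]
{q0,q4,q5} --b--> {q0,q1,q2,q3,q4,q6}  [seen]
{q0,q1,q2,q5} --a--> {q0,q1,q2,q3,q4,q6}  [seen]
{q0,q1,q2,q5} --b--> {q0,q1,q2,q3,q4,q5,q6}  [new]
{q0,q1,q2,q3,q4,q6} --a--> {q0,q2,q3,q4,q5,q6}  [new]
{q0,q1,q2,q3,q4,q6} --b--> {q0,q1,q2,q3,q4,q5,q6}  [seen]
{q0,q1,q2,q3,q4,q5,q6} --a--> {q0,q1,q2,q3,q4,q5,q6}  [seen]
{q0,q1,q2,q3,q4,q5,q6} --b--> {q0,q1,q2,q3,q4,q5,q6}  [seen]
{q0,q2,q3,q4,q5,q6} --a--> {q0,q1,q2,q3,q4,q5,q6}  [seen]
{q0,q2,q3,q4,q5,q6} --b--> {q0,q1,q2,q3,q4,q5,q6}  [seen]
Reachable DFA states: {q0}, {q3,q6}, {q0,q4,q5}, {q0,q1,q2,q5}, {q0,q1,q2,q3,q4,q6}, {q0,q1,q2,q3,q4,q5,q6}, {q0,q2,q3,q4,q5,q6}.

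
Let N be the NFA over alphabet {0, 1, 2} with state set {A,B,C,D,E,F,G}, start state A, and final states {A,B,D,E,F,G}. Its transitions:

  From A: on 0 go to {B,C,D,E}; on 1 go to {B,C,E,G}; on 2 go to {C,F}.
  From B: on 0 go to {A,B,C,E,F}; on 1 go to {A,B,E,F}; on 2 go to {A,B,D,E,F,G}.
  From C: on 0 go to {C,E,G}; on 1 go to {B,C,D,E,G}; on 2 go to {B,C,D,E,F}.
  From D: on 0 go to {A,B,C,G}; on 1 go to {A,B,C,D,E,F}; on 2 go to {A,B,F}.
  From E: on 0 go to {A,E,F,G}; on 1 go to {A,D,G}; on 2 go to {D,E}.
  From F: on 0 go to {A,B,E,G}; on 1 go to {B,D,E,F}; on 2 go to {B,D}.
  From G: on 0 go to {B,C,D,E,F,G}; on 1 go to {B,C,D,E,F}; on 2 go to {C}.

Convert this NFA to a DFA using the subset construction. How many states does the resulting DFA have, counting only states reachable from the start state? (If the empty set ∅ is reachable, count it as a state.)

9

Start state of the DFA: {A}.
{A} --0--> {B,C,D,E}  [new]
{A} --1--> {B,C,E,G}  [new]
{A} --2--> {C,F}  [new]
{B,C,D,E} --0--> {A,B,C,E,F,G}  [new]
{B,C,D,E} --1--> {A,B,C,D,E,F,G}  [new]
{B,C,D,E} --2--> {A,B,C,D,E,F,G}  [seen]
{B,C,E,G} --0--> {A,B,C,D,E,F,G}  [seen]
{B,C,E,G} --1--> {A,B,C,D,E,F,G}  [seen]
{B,C,E,G} --2--> {A,B,C,D,E,F,G}  [seen]
{C,F} --0--> {A,B,C,E,G}  [new]
{C,F} --1--> {B,C,D,E,F,G}  [new]
{C,F} --2--> {B,C,D,E,F}  [new]
{A,B,C,E,F,G} --0--> {A,B,C,D,E,F,G}  [seen]
{A,B,C,E,F,G} --1--> {A,B,C,D,E,F,G}  [seen]
{A,B,C,E,F,G} --2--> {A,B,C,D,E,F,G}  [seen]
{A,B,C,D,E,F,G} --0--> {A,B,C,D,E,F,G}  [seen]
{A,B,C,D,E,F,G} --1--> {A,B,C,D,E,F,G}  [seen]
{A,B,C,D,E,F,G} --2--> {A,B,C,D,E,F,G}  [seen]
{A,B,C,E,G} --0--> {A,B,C,D,E,F,G}  [seen]
{A,B,C,E,G} --1--> {A,B,C,D,E,F,G}  [seen]
{A,B,C,E,G} --2--> {A,B,C,D,E,F,G}  [seen]
{B,C,D,E,F,G} --0--> {A,B,C,D,E,F,G}  [seen]
{B,C,D,E,F,G} --1--> {A,B,C,D,E,F,G}  [seen]
{B,C,D,E,F,G} --2--> {A,B,C,D,E,F,G}  [seen]
{B,C,D,E,F} --0--> {A,B,C,E,F,G}  [seen]
{B,C,D,E,F} --1--> {A,B,C,D,E,F,G}  [seen]
{B,C,D,E,F} --2--> {A,B,C,D,E,F,G}  [seen]
Reachable DFA states: {A}, {B,C,D,E}, {B,C,E,G}, {C,F}, {A,B,C,E,F,G}, {A,B,C,D,E,F,G}, {A,B,C,E,G}, {B,C,D,E,F,G}, {B,C,D,E,F}.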